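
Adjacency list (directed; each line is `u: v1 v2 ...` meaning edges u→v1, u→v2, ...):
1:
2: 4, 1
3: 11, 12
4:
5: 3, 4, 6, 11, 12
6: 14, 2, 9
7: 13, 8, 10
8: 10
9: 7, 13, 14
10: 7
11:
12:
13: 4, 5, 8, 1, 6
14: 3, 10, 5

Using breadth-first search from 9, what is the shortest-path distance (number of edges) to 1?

2

Level 0: 9
Level 1: 7, 13, 14
Level 2: 1, 3, 4, 5, 6, 8, 10
Level 3: 2, 11, 12
1 first appears at level 2.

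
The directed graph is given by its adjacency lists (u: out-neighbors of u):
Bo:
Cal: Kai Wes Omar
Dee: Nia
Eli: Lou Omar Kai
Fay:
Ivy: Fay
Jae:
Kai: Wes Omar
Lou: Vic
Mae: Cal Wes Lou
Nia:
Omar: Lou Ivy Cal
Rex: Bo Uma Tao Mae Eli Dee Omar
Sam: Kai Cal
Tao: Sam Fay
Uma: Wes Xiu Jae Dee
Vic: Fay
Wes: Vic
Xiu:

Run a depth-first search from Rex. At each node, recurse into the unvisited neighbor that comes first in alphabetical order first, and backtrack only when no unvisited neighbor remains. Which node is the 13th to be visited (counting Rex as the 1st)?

Visit Rex
Rex → Bo
Rex → Dee
Dee → Nia
Rex → Eli
Eli → Kai
Kai → Omar
Omar → Cal
Cal → Wes
Wes → Vic
Vic → Fay
Omar → Ivy
Omar → Lou
Rex → Mae
Rex → Tao
Tao → Sam
Rex → Uma
Uma → Jae
Uma → Xiu

Visit order: Rex, Bo, Dee, Nia, Eli, Kai, Omar, Cal, Wes, Vic, Fay, Ivy, Lou, Mae, Tao, Sam, Uma, Jae, Xiu

Lou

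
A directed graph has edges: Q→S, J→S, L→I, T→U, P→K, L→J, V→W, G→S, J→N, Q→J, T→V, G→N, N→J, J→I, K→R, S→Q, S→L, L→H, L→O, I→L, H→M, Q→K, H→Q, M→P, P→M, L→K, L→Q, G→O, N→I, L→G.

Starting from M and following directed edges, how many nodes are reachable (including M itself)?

4

BFS from M visits: M, P, K, R
Reachable nodes: 4 of 17 total.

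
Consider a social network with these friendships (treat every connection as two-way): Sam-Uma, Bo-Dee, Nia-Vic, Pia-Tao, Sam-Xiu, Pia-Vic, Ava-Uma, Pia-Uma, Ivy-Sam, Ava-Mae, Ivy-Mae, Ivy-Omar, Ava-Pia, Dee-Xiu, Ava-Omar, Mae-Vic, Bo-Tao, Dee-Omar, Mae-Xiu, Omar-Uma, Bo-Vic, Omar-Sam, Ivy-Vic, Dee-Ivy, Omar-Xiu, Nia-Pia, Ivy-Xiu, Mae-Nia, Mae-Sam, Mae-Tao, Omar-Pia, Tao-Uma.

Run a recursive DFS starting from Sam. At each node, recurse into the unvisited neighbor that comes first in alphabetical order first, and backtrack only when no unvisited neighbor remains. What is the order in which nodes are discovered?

Sam -> Ivy -> Dee -> Bo -> Tao -> Mae -> Ava -> Omar -> Pia -> Nia -> Vic -> Uma -> Xiu

Visit Sam
Sam → Ivy
Ivy → Dee
Dee → Bo
Bo → Tao
Tao → Mae
Mae → Ava
Ava → Omar
Omar → Pia
Pia → Nia
Nia → Vic
Pia → Uma
Omar → Xiu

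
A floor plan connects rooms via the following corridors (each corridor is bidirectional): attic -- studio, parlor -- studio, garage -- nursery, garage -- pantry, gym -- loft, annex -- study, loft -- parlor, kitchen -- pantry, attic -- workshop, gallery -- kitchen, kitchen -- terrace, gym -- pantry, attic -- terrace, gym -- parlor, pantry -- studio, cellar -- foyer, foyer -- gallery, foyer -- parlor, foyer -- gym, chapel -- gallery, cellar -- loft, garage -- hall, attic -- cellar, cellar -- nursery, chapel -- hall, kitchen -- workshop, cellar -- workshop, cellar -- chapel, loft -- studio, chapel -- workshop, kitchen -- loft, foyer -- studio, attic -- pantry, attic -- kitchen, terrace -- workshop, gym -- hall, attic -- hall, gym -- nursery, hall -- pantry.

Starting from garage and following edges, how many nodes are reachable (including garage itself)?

BFS from garage visits: garage, hall, nursery, pantry, attic, chapel, gym, cellar, kitchen, studio, terrace, workshop, gallery, foyer, loft, parlor
Reachable nodes: 16 of 18 total.

16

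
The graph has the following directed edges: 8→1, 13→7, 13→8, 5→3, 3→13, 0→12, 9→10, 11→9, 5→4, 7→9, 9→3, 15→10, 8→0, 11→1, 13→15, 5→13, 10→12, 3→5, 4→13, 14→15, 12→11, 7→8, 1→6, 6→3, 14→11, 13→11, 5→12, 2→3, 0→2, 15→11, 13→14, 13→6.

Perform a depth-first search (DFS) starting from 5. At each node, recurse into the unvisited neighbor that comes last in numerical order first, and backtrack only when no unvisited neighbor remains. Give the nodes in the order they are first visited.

5, 13, 15, 11, 9, 10, 12, 3, 1, 6, 14, 8, 0, 2, 7, 4

Visit 5
5 → 13
13 → 15
15 → 11
11 → 9
9 → 10
10 → 12
9 → 3
11 → 1
1 → 6
13 → 14
13 → 8
8 → 0
0 → 2
13 → 7
5 → 4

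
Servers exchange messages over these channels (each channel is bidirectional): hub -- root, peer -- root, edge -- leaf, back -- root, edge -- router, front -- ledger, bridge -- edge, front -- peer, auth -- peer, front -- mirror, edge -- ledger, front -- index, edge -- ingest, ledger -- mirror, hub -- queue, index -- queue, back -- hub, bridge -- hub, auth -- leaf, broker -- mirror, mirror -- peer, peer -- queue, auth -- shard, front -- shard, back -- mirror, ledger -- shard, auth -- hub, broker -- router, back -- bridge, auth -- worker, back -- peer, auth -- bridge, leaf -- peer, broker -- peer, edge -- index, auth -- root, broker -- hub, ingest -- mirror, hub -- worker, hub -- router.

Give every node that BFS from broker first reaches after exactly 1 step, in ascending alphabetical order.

hub, mirror, peer, router

Level 0: broker
Level 1: hub, mirror, peer, router
Level 2: auth, back, bridge, edge, front, ingest, leaf, ledger, queue, root, worker
Level 3: index, shard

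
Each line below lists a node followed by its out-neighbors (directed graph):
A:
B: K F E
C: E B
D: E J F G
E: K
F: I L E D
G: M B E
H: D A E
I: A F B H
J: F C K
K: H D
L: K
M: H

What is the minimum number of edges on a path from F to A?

2

Level 0: F
Level 1: D, E, I, L
Level 2: A, B, G, H, J, K
Level 3: C, M
A first appears at level 2.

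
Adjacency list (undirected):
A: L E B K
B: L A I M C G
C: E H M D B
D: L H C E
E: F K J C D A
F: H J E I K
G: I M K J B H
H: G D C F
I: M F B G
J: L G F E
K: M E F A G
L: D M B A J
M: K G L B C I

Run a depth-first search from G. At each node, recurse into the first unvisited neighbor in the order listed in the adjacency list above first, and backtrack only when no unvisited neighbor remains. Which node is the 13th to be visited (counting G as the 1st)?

Visit G
G → I
I → M
M → K
K → E
E → F
F → H
H → D
D → L
L → B
B → A
B → C
L → J

Visit order: G, I, M, K, E, F, H, D, L, B, A, C, J

J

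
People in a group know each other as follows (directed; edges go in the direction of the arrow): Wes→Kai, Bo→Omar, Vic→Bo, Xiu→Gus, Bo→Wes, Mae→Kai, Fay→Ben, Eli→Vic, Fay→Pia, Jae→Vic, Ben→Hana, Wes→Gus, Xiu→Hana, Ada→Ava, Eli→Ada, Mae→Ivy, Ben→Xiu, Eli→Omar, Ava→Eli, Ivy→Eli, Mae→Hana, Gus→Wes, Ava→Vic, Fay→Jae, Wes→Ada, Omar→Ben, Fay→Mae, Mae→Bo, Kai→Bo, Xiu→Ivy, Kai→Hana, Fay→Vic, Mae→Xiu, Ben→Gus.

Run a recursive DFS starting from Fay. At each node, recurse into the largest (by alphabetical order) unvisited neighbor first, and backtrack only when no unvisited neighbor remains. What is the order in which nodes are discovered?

Visit Fay
Fay → Vic
Vic → Bo
Bo → Wes
Wes → Kai
Kai → Hana
Wes → Gus
Wes → Ada
Ada → Ava
Ava → Eli
Eli → Omar
Omar → Ben
Ben → Xiu
Xiu → Ivy
Fay → Pia
Fay → Mae
Fay → Jae

Fay, Vic, Bo, Wes, Kai, Hana, Gus, Ada, Ava, Eli, Omar, Ben, Xiu, Ivy, Pia, Mae, Jae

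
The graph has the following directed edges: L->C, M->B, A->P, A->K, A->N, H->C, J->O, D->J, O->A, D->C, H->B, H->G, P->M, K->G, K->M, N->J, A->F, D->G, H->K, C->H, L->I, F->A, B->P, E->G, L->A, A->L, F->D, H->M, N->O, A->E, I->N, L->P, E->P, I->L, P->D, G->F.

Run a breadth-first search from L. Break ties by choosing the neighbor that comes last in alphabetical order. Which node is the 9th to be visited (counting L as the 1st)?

Visit L; enqueue P, I, C, A → queue [P, I, C, A]
Visit P; enqueue M, D → queue [I, C, A, M, D]
Visit I; enqueue N → queue [C, A, M, D, N]
Visit C; enqueue H → queue [A, M, D, N, H]
Visit A; enqueue K, F, E → queue [M, D, N, H, K, F, E]
Visit M; enqueue B → queue [D, N, H, K, F, E, B]
Visit D; enqueue J, G → queue [N, H, K, F, E, B, J, G]
Visit N; enqueue O → queue [H, K, F, E, B, J, G, O]
Visit H → queue [K, F, E, B, J, G, O]
Visit K → queue [F, E, B, J, G, O]
Visit F → queue [E, B, J, G, O]
Visit E → queue [B, J, G, O]
Visit B → queue [J, G, O]
Visit J → queue [G, O]
Visit G → queue [O]
Visit O → queue []

Visit order: L, P, I, C, A, M, D, N, H, K, F, E, B, J, G, O

H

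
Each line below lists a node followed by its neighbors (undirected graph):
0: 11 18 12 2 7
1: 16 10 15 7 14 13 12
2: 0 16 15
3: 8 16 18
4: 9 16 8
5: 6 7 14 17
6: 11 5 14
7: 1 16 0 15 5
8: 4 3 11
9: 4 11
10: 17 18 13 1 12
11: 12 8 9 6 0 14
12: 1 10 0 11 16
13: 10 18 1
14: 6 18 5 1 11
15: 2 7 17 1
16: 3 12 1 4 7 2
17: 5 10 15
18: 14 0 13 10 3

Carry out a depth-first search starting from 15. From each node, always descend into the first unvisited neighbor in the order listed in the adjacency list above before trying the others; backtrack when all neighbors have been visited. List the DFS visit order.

15, 2, 0, 11, 12, 1, 16, 3, 8, 4, 9, 18, 14, 6, 5, 7, 17, 10, 13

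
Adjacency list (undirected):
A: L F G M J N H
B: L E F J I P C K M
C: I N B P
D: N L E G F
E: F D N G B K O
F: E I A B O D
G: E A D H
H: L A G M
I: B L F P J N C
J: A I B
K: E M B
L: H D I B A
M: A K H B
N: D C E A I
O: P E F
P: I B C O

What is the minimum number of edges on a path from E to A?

2

Level 0: E
Level 1: B, D, F, G, K, N, O
Level 2: A, C, H, I, J, L, M, P
A first appears at level 2.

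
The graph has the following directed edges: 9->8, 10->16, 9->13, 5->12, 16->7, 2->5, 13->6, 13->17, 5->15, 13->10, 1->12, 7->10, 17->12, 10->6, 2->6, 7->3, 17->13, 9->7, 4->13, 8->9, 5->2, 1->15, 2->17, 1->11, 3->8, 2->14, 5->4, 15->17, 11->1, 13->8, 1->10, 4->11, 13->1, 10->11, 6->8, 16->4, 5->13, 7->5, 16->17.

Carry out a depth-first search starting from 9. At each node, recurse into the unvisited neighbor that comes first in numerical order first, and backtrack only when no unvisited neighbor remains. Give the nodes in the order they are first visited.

9, 7, 3, 8, 5, 2, 6, 14, 17, 12, 13, 1, 10, 11, 16, 4, 15

Visit 9
9 → 7
7 → 3
3 → 8
7 → 5
5 → 2
2 → 6
2 → 14
2 → 17
17 → 12
17 → 13
13 → 1
1 → 10
10 → 11
10 → 16
16 → 4
1 → 15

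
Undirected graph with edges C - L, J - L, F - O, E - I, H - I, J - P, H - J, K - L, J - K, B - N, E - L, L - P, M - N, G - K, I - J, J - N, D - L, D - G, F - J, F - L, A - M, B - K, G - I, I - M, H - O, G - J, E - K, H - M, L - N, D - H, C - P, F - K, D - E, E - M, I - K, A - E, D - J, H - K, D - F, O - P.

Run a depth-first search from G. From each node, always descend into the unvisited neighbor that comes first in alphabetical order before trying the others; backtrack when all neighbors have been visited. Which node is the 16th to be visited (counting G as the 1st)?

O

Visit G
G → D
D → E
E → A
A → M
M → H
H → I
I → J
J → F
F → K
K → B
B → N
N → L
L → C
C → P
P → O

Visit order: G, D, E, A, M, H, I, J, F, K, B, N, L, C, P, O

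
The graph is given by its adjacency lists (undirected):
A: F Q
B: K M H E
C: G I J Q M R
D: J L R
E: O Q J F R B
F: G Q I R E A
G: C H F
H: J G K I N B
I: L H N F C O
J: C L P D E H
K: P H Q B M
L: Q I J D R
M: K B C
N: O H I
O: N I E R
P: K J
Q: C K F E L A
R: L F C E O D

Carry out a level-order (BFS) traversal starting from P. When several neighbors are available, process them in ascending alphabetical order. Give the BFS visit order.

P, J, K, C, D, E, H, L, B, M, Q, G, I, R, F, O, N, A

Visit P; enqueue J, K → queue [J, K]
Visit J; enqueue C, D, E, H, L → queue [K, C, D, E, H, L]
Visit K; enqueue B, M, Q → queue [C, D, E, H, L, B, M, Q]
Visit C; enqueue G, I, R → queue [D, E, H, L, B, M, Q, G, I, R]
Visit D → queue [E, H, L, B, M, Q, G, I, R]
Visit E; enqueue F, O → queue [H, L, B, M, Q, G, I, R, F, O]
Visit H; enqueue N → queue [L, B, M, Q, G, I, R, F, O, N]
Visit L → queue [B, M, Q, G, I, R, F, O, N]
Visit B → queue [M, Q, G, I, R, F, O, N]
Visit M → queue [Q, G, I, R, F, O, N]
Visit Q; enqueue A → queue [G, I, R, F, O, N, A]
Visit G → queue [I, R, F, O, N, A]
Visit I → queue [R, F, O, N, A]
Visit R → queue [F, O, N, A]
Visit F → queue [O, N, A]
Visit O → queue [N, A]
Visit N → queue [A]
Visit A → queue []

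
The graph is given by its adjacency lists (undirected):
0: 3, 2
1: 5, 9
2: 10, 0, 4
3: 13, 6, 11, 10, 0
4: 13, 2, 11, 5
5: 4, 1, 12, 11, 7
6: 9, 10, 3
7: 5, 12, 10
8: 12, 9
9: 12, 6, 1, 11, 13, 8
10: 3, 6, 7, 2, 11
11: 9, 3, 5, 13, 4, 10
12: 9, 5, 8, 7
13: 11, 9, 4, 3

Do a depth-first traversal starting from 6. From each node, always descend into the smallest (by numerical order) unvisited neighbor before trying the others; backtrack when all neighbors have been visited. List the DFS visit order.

Visit 6
6 → 3
3 → 0
0 → 2
2 → 4
4 → 5
5 → 1
1 → 9
9 → 8
8 → 12
12 → 7
7 → 10
10 → 11
11 → 13

6 -> 3 -> 0 -> 2 -> 4 -> 5 -> 1 -> 9 -> 8 -> 12 -> 7 -> 10 -> 11 -> 13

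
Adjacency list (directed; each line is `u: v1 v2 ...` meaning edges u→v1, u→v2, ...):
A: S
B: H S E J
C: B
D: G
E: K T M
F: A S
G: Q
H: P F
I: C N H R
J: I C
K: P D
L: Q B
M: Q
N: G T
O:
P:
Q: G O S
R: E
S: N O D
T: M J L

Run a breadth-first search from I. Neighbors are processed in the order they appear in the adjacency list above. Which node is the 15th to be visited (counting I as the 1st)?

M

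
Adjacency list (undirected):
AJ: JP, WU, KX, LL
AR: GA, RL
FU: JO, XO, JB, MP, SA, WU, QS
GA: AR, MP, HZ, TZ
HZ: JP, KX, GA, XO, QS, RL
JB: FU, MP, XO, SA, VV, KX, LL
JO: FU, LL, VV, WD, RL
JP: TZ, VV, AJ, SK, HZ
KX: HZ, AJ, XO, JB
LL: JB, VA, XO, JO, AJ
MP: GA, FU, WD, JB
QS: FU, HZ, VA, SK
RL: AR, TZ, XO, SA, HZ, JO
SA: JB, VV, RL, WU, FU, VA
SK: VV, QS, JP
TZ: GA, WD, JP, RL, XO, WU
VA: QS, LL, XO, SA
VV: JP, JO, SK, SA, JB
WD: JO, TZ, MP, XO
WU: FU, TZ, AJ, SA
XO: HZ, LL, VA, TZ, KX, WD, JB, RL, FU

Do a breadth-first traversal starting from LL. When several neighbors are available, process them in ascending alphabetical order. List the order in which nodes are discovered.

LL, AJ, JB, JO, VA, XO, JP, KX, WU, FU, MP, SA, VV, RL, WD, QS, HZ, TZ, SK, GA, AR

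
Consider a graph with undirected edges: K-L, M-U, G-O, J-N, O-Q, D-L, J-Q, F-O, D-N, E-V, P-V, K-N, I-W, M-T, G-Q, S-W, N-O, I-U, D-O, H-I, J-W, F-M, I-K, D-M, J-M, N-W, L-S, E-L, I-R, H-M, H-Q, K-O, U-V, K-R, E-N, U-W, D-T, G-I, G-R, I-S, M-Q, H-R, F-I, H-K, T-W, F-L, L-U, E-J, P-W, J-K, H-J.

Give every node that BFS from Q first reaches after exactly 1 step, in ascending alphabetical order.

Level 0: Q
Level 1: G, H, J, M, O
Level 2: D, E, F, I, K, N, R, T, U, W
Level 3: L, P, S, V

G, H, J, M, O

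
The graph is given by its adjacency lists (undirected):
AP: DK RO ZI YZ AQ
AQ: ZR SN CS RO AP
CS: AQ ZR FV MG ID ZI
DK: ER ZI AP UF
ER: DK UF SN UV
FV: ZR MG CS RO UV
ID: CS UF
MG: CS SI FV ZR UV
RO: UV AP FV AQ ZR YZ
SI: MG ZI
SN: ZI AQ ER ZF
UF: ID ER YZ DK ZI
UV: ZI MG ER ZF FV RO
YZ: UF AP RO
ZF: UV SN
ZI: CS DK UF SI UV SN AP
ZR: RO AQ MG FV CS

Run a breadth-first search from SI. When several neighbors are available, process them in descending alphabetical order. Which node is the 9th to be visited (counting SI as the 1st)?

Visit SI; enqueue ZI, MG → queue [ZI, MG]
Visit ZI; enqueue UV, UF, SN, DK, CS, AP → queue [MG, UV, UF, SN, DK, CS, AP]
Visit MG; enqueue ZR, FV → queue [UV, UF, SN, DK, CS, AP, ZR, FV]
Visit UV; enqueue ZF, RO, ER → queue [UF, SN, DK, CS, AP, ZR, FV, ZF, RO, ER]
Visit UF; enqueue YZ, ID → queue [SN, DK, CS, AP, ZR, FV, ZF, RO, ER, YZ, ID]
Visit SN; enqueue AQ → queue [DK, CS, AP, ZR, FV, ZF, RO, ER, YZ, ID, AQ]
Visit DK → queue [CS, AP, ZR, FV, ZF, RO, ER, YZ, ID, AQ]
Visit CS → queue [AP, ZR, FV, ZF, RO, ER, YZ, ID, AQ]
Visit AP → queue [ZR, FV, ZF, RO, ER, YZ, ID, AQ]
Visit ZR → queue [FV, ZF, RO, ER, YZ, ID, AQ]
Visit FV → queue [ZF, RO, ER, YZ, ID, AQ]
Visit ZF → queue [RO, ER, YZ, ID, AQ]
Visit RO → queue [ER, YZ, ID, AQ]
Visit ER → queue [YZ, ID, AQ]
Visit YZ → queue [ID, AQ]
Visit ID → queue [AQ]
Visit AQ → queue []

Visit order: SI, ZI, MG, UV, UF, SN, DK, CS, AP, ZR, FV, ZF, RO, ER, YZ, ID, AQ

AP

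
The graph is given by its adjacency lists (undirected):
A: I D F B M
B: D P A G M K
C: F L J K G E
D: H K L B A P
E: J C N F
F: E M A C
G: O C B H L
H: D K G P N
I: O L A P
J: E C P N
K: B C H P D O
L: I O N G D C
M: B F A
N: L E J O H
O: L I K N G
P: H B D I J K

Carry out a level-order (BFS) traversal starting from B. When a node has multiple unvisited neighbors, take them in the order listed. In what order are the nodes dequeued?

B D P A G M K H L I J F O C N E

Visit B; enqueue D, P, A, G, M, K → queue [D, P, A, G, M, K]
Visit D; enqueue H, L → queue [P, A, G, M, K, H, L]
Visit P; enqueue I, J → queue [A, G, M, K, H, L, I, J]
Visit A; enqueue F → queue [G, M, K, H, L, I, J, F]
Visit G; enqueue O, C → queue [M, K, H, L, I, J, F, O, C]
Visit M → queue [K, H, L, I, J, F, O, C]
Visit K → queue [H, L, I, J, F, O, C]
Visit H; enqueue N → queue [L, I, J, F, O, C, N]
Visit L → queue [I, J, F, O, C, N]
Visit I → queue [J, F, O, C, N]
Visit J; enqueue E → queue [F, O, C, N, E]
Visit F → queue [O, C, N, E]
Visit O → queue [C, N, E]
Visit C → queue [N, E]
Visit N → queue [E]
Visit E → queue []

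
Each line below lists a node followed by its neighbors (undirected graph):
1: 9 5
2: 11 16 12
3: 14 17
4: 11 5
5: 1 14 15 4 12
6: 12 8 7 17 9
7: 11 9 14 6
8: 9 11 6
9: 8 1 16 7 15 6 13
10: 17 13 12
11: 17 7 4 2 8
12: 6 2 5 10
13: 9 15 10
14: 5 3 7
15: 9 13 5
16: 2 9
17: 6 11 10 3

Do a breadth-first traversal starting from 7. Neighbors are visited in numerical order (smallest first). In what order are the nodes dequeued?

Visit 7; enqueue 6, 9, 11, 14 → queue [6, 9, 11, 14]
Visit 6; enqueue 8, 12, 17 → queue [9, 11, 14, 8, 12, 17]
Visit 9; enqueue 1, 13, 15, 16 → queue [11, 14, 8, 12, 17, 1, 13, 15, 16]
Visit 11; enqueue 2, 4 → queue [14, 8, 12, 17, 1, 13, 15, 16, 2, 4]
Visit 14; enqueue 3, 5 → queue [8, 12, 17, 1, 13, 15, 16, 2, 4, 3, 5]
Visit 8 → queue [12, 17, 1, 13, 15, 16, 2, 4, 3, 5]
Visit 12; enqueue 10 → queue [17, 1, 13, 15, 16, 2, 4, 3, 5, 10]
Visit 17 → queue [1, 13, 15, 16, 2, 4, 3, 5, 10]
Visit 1 → queue [13, 15, 16, 2, 4, 3, 5, 10]
Visit 13 → queue [15, 16, 2, 4, 3, 5, 10]
Visit 15 → queue [16, 2, 4, 3, 5, 10]
Visit 16 → queue [2, 4, 3, 5, 10]
Visit 2 → queue [4, 3, 5, 10]
Visit 4 → queue [3, 5, 10]
Visit 3 → queue [5, 10]
Visit 5 → queue [10]
Visit 10 → queue []

7, 6, 9, 11, 14, 8, 12, 17, 1, 13, 15, 16, 2, 4, 3, 5, 10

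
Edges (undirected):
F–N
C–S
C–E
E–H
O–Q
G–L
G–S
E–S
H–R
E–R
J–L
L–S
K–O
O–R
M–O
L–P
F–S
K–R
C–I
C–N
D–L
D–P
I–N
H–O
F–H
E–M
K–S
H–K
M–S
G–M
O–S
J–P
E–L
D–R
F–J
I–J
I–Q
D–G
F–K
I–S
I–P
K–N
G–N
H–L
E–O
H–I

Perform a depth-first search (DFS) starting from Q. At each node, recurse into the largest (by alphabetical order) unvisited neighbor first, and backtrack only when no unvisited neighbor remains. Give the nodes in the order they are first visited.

Q, O, S, M, G, N, K, R, H, L, P, J, I, C, E, F, D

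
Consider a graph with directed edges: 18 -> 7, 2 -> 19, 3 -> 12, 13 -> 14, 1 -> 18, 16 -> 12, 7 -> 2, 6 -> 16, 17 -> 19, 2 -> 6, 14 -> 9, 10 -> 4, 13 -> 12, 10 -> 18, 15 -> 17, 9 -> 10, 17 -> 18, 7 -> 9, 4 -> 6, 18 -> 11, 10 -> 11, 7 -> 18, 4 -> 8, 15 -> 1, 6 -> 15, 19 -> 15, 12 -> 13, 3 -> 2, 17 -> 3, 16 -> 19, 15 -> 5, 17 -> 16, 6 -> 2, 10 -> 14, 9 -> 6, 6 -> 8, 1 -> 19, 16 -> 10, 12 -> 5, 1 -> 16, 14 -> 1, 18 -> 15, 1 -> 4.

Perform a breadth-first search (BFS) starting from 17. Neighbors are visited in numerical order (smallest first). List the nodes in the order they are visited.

Visit 17; enqueue 3, 16, 18, 19 → queue [3, 16, 18, 19]
Visit 3; enqueue 2, 12 → queue [16, 18, 19, 2, 12]
Visit 16; enqueue 10 → queue [18, 19, 2, 12, 10]
Visit 18; enqueue 7, 11, 15 → queue [19, 2, 12, 10, 7, 11, 15]
Visit 19 → queue [2, 12, 10, 7, 11, 15]
Visit 2; enqueue 6 → queue [12, 10, 7, 11, 15, 6]
Visit 12; enqueue 5, 13 → queue [10, 7, 11, 15, 6, 5, 13]
Visit 10; enqueue 4, 14 → queue [7, 11, 15, 6, 5, 13, 4, 14]
Visit 7; enqueue 9 → queue [11, 15, 6, 5, 13, 4, 14, 9]
Visit 11 → queue [15, 6, 5, 13, 4, 14, 9]
Visit 15; enqueue 1 → queue [6, 5, 13, 4, 14, 9, 1]
Visit 6; enqueue 8 → queue [5, 13, 4, 14, 9, 1, 8]
Visit 5 → queue [13, 4, 14, 9, 1, 8]
Visit 13 → queue [4, 14, 9, 1, 8]
Visit 4 → queue [14, 9, 1, 8]
Visit 14 → queue [9, 1, 8]
Visit 9 → queue [1, 8]
Visit 1 → queue [8]
Visit 8 → queue []

17, 3, 16, 18, 19, 2, 12, 10, 7, 11, 15, 6, 5, 13, 4, 14, 9, 1, 8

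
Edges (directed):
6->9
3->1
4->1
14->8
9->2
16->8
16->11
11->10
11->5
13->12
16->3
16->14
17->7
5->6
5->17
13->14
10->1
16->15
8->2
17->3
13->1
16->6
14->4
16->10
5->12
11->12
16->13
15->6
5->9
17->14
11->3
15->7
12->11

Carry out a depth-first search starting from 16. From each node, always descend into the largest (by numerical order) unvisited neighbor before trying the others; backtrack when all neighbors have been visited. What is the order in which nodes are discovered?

Visit 16
16 → 15
15 → 7
15 → 6
6 → 9
9 → 2
16 → 14
14 → 8
14 → 4
4 → 1
16 → 13
13 → 12
12 → 11
11 → 10
11 → 5
5 → 17
17 → 3

16 → 15 → 7 → 6 → 9 → 2 → 14 → 8 → 4 → 1 → 13 → 12 → 11 → 10 → 5 → 17 → 3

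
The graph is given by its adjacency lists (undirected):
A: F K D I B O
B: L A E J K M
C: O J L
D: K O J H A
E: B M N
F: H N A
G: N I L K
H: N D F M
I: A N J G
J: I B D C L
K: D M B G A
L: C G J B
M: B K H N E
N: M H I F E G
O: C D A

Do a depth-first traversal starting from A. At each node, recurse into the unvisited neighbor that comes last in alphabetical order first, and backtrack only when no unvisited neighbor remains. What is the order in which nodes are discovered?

A, O, D, K, M, N, I, J, L, G, C, B, E, H, F

Visit A
A → O
O → D
D → K
K → M
M → N
N → I
I → J
J → L
L → G
L → C
L → B
B → E
N → H
H → F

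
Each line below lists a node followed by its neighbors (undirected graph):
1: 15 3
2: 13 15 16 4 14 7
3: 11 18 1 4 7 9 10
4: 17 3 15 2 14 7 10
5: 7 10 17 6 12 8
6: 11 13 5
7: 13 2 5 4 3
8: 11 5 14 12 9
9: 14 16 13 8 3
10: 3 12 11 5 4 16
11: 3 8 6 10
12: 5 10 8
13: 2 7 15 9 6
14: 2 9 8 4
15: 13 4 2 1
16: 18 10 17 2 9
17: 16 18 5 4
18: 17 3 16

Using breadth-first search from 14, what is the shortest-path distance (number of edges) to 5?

2

Level 0: 14
Level 1: 2, 4, 8, 9
Level 2: 3, 5, 7, 10, 11, 12, 13, 15, 16, 17
Level 3: 1, 6, 18
5 first appears at level 2.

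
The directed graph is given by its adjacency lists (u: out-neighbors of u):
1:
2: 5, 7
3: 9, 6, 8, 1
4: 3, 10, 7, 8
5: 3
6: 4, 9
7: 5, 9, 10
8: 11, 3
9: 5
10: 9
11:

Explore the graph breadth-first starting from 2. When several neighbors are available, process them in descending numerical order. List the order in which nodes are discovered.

2, 7, 5, 10, 9, 3, 8, 6, 1, 11, 4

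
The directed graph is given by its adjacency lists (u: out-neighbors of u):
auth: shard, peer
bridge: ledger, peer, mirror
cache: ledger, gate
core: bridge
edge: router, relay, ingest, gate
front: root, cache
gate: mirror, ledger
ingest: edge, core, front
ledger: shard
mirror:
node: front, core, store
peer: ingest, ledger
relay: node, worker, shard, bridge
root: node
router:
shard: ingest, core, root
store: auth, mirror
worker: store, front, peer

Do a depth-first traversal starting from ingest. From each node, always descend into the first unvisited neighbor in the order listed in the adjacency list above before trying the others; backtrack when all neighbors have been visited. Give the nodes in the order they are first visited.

Visit ingest
ingest → edge
edge → router
edge → relay
relay → node
node → front
front → root
front → cache
cache → ledger
ledger → shard
shard → core
core → bridge
bridge → peer
bridge → mirror
cache → gate
node → store
store → auth
relay → worker

ingest, edge, router, relay, node, front, root, cache, ledger, shard, core, bridge, peer, mirror, gate, store, auth, worker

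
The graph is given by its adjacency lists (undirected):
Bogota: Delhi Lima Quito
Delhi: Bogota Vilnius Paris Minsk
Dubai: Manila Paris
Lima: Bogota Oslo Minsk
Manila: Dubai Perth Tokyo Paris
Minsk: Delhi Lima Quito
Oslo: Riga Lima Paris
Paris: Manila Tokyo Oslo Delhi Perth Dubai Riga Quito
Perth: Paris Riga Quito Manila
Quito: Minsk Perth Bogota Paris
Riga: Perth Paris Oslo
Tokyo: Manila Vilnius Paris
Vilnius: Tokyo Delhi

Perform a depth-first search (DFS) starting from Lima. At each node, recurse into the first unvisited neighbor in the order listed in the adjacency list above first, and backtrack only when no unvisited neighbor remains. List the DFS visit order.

Lima, Bogota, Delhi, Vilnius, Tokyo, Manila, Dubai, Paris, Oslo, Riga, Perth, Quito, Minsk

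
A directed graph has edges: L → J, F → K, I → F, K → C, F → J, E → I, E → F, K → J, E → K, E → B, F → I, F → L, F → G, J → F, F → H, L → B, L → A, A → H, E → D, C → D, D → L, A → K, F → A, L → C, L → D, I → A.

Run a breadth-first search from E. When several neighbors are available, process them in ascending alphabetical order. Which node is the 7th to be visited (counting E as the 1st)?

L

Visit E; enqueue B, D, F, I, K → queue [B, D, F, I, K]
Visit B → queue [D, F, I, K]
Visit D; enqueue L → queue [F, I, K, L]
Visit F; enqueue A, G, H, J → queue [I, K, L, A, G, H, J]
Visit I → queue [K, L, A, G, H, J]
Visit K; enqueue C → queue [L, A, G, H, J, C]
Visit L → queue [A, G, H, J, C]
Visit A → queue [G, H, J, C]
Visit G → queue [H, J, C]
Visit H → queue [J, C]
Visit J → queue [C]
Visit C → queue []

Visit order: E, B, D, F, I, K, L, A, G, H, J, C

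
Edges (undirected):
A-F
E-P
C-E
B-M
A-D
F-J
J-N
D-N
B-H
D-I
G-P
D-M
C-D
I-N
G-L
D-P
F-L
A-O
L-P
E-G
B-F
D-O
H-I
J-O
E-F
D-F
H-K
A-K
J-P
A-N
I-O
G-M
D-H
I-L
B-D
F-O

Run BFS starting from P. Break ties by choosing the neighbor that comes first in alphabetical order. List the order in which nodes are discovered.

P -> D -> E -> G -> J -> L -> A -> B -> C -> F -> H -> I -> M -> N -> O -> K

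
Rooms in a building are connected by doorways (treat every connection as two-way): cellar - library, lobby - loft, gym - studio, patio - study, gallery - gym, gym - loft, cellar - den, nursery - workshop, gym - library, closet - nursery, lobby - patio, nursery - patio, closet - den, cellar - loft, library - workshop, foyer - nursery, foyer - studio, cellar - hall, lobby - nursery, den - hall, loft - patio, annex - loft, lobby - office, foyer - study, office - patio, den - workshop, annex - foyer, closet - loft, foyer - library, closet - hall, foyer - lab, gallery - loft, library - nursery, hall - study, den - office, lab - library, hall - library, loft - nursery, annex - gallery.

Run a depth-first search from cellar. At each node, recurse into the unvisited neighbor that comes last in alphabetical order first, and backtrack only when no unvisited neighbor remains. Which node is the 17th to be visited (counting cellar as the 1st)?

annex

Visit cellar
cellar → loft
loft → patio
patio → study
study → hall
hall → library
library → workshop
workshop → nursery
nursery → lobby
lobby → office
office → den
den → closet
nursery → foyer
foyer → studio
studio → gym
gym → gallery
gallery → annex
foyer → lab

Visit order: cellar, loft, patio, study, hall, library, workshop, nursery, lobby, office, den, closet, foyer, studio, gym, gallery, annex, lab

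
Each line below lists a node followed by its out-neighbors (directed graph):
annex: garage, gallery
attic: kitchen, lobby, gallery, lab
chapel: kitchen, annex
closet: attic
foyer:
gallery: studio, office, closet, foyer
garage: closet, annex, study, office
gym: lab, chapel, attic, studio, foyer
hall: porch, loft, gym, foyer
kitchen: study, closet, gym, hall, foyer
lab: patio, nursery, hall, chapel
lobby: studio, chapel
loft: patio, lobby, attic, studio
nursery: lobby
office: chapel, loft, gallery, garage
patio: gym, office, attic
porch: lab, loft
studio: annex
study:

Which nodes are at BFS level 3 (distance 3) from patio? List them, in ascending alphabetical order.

annex, closet, hall, nursery, study

Level 0: patio
Level 1: attic, gym, office
Level 2: chapel, foyer, gallery, garage, kitchen, lab, lobby, loft, studio
Level 3: annex, closet, hall, nursery, study
Level 4: porch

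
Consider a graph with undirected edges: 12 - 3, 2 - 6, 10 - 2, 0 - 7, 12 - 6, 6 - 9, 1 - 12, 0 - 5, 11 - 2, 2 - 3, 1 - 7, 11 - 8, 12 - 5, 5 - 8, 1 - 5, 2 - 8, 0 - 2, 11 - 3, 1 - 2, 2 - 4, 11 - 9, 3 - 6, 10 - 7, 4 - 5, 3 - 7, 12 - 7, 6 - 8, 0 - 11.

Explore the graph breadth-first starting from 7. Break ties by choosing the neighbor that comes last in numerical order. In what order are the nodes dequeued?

7, 12, 10, 3, 1, 0, 6, 5, 2, 11, 9, 8, 4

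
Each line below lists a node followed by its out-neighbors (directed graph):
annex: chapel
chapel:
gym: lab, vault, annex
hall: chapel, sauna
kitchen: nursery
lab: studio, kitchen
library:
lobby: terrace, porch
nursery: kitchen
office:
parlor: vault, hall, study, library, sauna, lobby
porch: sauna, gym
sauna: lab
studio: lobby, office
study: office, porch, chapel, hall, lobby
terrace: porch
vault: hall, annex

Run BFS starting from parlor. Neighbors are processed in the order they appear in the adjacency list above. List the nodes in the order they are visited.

Visit parlor; enqueue vault, hall, study, library, sauna, lobby → queue [vault, hall, study, library, sauna, lobby]
Visit vault; enqueue annex → queue [hall, study, library, sauna, lobby, annex]
Visit hall; enqueue chapel → queue [study, library, sauna, lobby, annex, chapel]
Visit study; enqueue office, porch → queue [library, sauna, lobby, annex, chapel, office, porch]
Visit library → queue [sauna, lobby, annex, chapel, office, porch]
Visit sauna; enqueue lab → queue [lobby, annex, chapel, office, porch, lab]
Visit lobby; enqueue terrace → queue [annex, chapel, office, porch, lab, terrace]
Visit annex → queue [chapel, office, porch, lab, terrace]
Visit chapel → queue [office, porch, lab, terrace]
Visit office → queue [porch, lab, terrace]
Visit porch; enqueue gym → queue [lab, terrace, gym]
Visit lab; enqueue studio, kitchen → queue [terrace, gym, studio, kitchen]
Visit terrace → queue [gym, studio, kitchen]
Visit gym → queue [studio, kitchen]
Visit studio → queue [kitchen]
Visit kitchen; enqueue nursery → queue [nursery]
Visit nursery → queue []

parlor vault hall study library sauna lobby annex chapel office porch lab terrace gym studio kitchen nursery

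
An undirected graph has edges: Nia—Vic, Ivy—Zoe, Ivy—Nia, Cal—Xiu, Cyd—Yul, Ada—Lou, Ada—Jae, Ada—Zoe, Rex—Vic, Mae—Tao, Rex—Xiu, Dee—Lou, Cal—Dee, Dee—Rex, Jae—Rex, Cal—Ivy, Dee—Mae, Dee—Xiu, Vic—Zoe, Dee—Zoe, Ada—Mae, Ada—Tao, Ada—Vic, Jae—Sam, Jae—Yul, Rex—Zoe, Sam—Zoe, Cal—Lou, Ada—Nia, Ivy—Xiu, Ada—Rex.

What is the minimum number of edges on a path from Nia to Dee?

Level 0: Nia
Level 1: Ada, Ivy, Vic
Level 2: Cal, Jae, Lou, Mae, Rex, Tao, Xiu, Zoe
Level 3: Dee, Sam, Yul
Level 4: Cyd
Dee first appears at level 3.

3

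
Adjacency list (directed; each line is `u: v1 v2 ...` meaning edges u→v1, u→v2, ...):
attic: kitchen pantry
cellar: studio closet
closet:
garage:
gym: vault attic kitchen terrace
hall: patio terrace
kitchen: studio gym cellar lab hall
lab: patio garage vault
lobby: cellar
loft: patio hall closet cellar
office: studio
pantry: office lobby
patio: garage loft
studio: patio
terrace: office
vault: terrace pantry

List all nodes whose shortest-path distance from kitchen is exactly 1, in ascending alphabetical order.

cellar, gym, hall, lab, studio

Level 0: kitchen
Level 1: cellar, gym, hall, lab, studio
Level 2: attic, closet, garage, patio, terrace, vault
Level 3: loft, office, pantry
Level 4: lobby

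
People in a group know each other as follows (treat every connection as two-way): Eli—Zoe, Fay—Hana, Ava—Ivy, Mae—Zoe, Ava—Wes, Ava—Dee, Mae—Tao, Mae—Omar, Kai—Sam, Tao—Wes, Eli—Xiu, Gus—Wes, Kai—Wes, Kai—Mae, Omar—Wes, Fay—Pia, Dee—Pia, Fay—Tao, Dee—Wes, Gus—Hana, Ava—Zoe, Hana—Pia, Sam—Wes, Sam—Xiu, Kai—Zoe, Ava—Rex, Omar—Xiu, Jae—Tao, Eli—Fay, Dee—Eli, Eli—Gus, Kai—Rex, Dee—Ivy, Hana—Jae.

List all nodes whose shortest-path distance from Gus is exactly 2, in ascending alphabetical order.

Ava, Dee, Fay, Jae, Kai, Omar, Pia, Sam, Tao, Xiu, Zoe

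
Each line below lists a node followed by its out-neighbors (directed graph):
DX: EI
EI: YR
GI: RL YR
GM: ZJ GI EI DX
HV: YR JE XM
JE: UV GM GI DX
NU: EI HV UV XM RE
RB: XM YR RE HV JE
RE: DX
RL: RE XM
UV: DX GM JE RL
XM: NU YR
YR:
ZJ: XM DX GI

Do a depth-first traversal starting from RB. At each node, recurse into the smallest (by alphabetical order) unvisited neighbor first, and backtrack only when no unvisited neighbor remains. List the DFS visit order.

RB → HV → JE → DX → EI → YR → GI → RL → RE → XM → NU → UV → GM → ZJ

Visit RB
RB → HV
HV → JE
JE → DX
DX → EI
EI → YR
JE → GI
GI → RL
RL → RE
RL → XM
XM → NU
NU → UV
UV → GM
GM → ZJ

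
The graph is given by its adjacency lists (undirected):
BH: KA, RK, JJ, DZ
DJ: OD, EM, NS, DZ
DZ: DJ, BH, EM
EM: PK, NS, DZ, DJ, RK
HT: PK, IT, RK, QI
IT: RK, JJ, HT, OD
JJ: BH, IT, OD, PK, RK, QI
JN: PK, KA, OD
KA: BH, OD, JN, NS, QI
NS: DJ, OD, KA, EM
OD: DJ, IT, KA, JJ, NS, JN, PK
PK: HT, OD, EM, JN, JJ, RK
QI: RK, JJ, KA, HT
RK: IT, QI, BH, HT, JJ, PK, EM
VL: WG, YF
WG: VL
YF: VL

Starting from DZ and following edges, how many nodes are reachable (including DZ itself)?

BFS from DZ visits: DZ, DJ, BH, EM, OD, NS, KA, RK, JJ, PK, IT, JN, QI, HT
Reachable nodes: 14 of 17 total.

14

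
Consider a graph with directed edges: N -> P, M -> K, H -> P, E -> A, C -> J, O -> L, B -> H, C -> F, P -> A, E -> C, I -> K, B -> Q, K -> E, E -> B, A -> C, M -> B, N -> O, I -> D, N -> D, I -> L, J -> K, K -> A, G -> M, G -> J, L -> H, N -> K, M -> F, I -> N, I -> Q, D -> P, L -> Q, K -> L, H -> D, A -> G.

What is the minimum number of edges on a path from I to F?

Level 0: I
Level 1: D, K, L, N, Q
Level 2: A, E, H, O, P
Level 3: B, C, G
Level 4: F, J, M
F first appears at level 4.

4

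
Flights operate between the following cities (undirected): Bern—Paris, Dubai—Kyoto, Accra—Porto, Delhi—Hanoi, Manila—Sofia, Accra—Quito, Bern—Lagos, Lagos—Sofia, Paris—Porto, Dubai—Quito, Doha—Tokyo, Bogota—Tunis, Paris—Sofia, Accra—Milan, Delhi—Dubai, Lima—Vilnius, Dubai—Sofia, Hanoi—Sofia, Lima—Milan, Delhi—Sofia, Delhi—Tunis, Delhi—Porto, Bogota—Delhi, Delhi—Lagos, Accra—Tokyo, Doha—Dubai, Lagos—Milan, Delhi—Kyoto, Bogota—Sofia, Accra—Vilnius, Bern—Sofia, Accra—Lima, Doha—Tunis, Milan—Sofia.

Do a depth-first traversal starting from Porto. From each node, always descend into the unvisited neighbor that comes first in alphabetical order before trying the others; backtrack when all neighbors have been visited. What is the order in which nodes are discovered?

Porto → Accra → Lima → Milan → Lagos → Bern → Paris → Sofia → Bogota → Delhi → Dubai → Doha → Tokyo → Tunis → Kyoto → Quito → Hanoi → Manila → Vilnius

Visit Porto
Porto → Accra
Accra → Lima
Lima → Milan
Milan → Lagos
Lagos → Bern
Bern → Paris
Paris → Sofia
Sofia → Bogota
Bogota → Delhi
Delhi → Dubai
Dubai → Doha
Doha → Tokyo
Doha → Tunis
Dubai → Kyoto
Dubai → Quito
Delhi → Hanoi
Sofia → Manila
Lima → Vilnius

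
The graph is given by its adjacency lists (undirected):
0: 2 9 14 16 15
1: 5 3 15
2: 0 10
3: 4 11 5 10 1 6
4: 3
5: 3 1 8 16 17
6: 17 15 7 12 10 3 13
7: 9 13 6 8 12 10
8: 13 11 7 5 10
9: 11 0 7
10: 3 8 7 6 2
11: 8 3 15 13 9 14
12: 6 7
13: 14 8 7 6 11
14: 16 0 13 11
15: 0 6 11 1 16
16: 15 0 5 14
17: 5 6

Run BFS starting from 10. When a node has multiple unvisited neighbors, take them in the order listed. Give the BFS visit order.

Visit 10; enqueue 3, 8, 7, 6, 2 → queue [3, 8, 7, 6, 2]
Visit 3; enqueue 4, 11, 5, 1 → queue [8, 7, 6, 2, 4, 11, 5, 1]
Visit 8; enqueue 13 → queue [7, 6, 2, 4, 11, 5, 1, 13]
Visit 7; enqueue 9, 12 → queue [6, 2, 4, 11, 5, 1, 13, 9, 12]
Visit 6; enqueue 17, 15 → queue [2, 4, 11, 5, 1, 13, 9, 12, 17, 15]
Visit 2; enqueue 0 → queue [4, 11, 5, 1, 13, 9, 12, 17, 15, 0]
Visit 4 → queue [11, 5, 1, 13, 9, 12, 17, 15, 0]
Visit 11; enqueue 14 → queue [5, 1, 13, 9, 12, 17, 15, 0, 14]
Visit 5; enqueue 16 → queue [1, 13, 9, 12, 17, 15, 0, 14, 16]
Visit 1 → queue [13, 9, 12, 17, 15, 0, 14, 16]
Visit 13 → queue [9, 12, 17, 15, 0, 14, 16]
Visit 9 → queue [12, 17, 15, 0, 14, 16]
Visit 12 → queue [17, 15, 0, 14, 16]
Visit 17 → queue [15, 0, 14, 16]
Visit 15 → queue [0, 14, 16]
Visit 0 → queue [14, 16]
Visit 14 → queue [16]
Visit 16 → queue []

10 -> 3 -> 8 -> 7 -> 6 -> 2 -> 4 -> 11 -> 5 -> 1 -> 13 -> 9 -> 12 -> 17 -> 15 -> 0 -> 14 -> 16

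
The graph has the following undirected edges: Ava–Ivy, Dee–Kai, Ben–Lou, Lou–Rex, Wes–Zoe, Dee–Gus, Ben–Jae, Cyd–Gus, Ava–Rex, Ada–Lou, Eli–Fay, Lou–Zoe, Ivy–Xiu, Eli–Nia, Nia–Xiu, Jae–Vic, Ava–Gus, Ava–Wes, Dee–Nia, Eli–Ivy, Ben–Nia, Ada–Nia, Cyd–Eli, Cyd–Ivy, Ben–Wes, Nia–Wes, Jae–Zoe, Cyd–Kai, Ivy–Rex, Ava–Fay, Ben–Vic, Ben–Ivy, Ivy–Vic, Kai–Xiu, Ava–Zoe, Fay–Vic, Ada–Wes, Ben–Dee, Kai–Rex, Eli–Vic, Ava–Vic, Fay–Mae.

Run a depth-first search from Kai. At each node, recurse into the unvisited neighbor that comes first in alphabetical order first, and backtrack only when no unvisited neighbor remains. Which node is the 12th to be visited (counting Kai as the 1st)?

Visit Kai
Kai → Cyd
Cyd → Eli
Eli → Fay
Fay → Ava
Ava → Gus
Gus → Dee
Dee → Ben
Ben → Ivy
Ivy → Rex
Rex → Lou
Lou → Ada
Ada → Nia
Nia → Wes
Wes → Zoe
Zoe → Jae
Jae → Vic
Nia → Xiu
Fay → Mae

Visit order: Kai, Cyd, Eli, Fay, Ava, Gus, Dee, Ben, Ivy, Rex, Lou, Ada, Nia, Wes, Zoe, Jae, Vic, Xiu, Mae

Ada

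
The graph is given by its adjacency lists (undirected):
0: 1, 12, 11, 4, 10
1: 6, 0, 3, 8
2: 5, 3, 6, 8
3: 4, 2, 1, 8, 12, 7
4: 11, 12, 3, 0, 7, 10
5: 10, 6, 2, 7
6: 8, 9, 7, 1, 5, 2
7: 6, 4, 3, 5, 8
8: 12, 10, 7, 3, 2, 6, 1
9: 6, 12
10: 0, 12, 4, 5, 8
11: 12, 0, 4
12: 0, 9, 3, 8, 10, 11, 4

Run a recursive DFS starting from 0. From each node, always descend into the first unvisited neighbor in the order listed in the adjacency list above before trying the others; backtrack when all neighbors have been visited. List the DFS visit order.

0 1 6 8 12 9 3 4 11 7 5 10 2

Visit 0
0 → 1
1 → 6
6 → 8
8 → 12
12 → 9
12 → 3
3 → 4
4 → 11
4 → 7
7 → 5
5 → 10
5 → 2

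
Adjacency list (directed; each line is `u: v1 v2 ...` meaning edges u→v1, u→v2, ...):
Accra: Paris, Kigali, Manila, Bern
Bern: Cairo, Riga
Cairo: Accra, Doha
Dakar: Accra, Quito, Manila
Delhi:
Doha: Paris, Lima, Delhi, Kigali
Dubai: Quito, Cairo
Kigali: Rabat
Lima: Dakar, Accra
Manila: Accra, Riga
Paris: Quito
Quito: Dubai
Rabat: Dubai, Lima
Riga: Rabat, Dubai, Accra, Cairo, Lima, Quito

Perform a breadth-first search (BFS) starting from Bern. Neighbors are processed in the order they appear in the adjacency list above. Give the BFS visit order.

Visit Bern; enqueue Cairo, Riga → queue [Cairo, Riga]
Visit Cairo; enqueue Accra, Doha → queue [Riga, Accra, Doha]
Visit Riga; enqueue Rabat, Dubai, Lima, Quito → queue [Accra, Doha, Rabat, Dubai, Lima, Quito]
Visit Accra; enqueue Paris, Kigali, Manila → queue [Doha, Rabat, Dubai, Lima, Quito, Paris, Kigali, Manila]
Visit Doha; enqueue Delhi → queue [Rabat, Dubai, Lima, Quito, Paris, Kigali, Manila, Delhi]
Visit Rabat → queue [Dubai, Lima, Quito, Paris, Kigali, Manila, Delhi]
Visit Dubai → queue [Lima, Quito, Paris, Kigali, Manila, Delhi]
Visit Lima; enqueue Dakar → queue [Quito, Paris, Kigali, Manila, Delhi, Dakar]
Visit Quito → queue [Paris, Kigali, Manila, Delhi, Dakar]
Visit Paris → queue [Kigali, Manila, Delhi, Dakar]
Visit Kigali → queue [Manila, Delhi, Dakar]
Visit Manila → queue [Delhi, Dakar]
Visit Delhi → queue [Dakar]
Visit Dakar → queue []

Bern → Cairo → Riga → Accra → Doha → Rabat → Dubai → Lima → Quito → Paris → Kigali → Manila → Delhi → Dakar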